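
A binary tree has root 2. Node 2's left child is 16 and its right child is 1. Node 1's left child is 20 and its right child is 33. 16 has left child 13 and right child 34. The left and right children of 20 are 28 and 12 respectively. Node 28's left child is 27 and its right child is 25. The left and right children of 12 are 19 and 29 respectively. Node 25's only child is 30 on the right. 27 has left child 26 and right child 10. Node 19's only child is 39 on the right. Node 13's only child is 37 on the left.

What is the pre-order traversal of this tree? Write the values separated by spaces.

2 16 13 37 34 1 20 28 27 26 10 25 30 12 19 39 29 33

Pre-order visits the node, then its left subtree, then its right subtree.
Visit 2.
At 2: go left to 16.
  Visit 16.
  At 16: go left to 13.
    Visit 13.
    At 13: go left to 37.
      37 is a leaf — visit 37.
    At 13: no right child.
  At 16: go right to 34.
    34 is a leaf — visit 34.
At 2: go right to 1.
  Visit 1.
  At 1: go left to 20.
    Visit 20.
    At 20: go left to 28.
      Visit 28.
      At 28: go left to 27.
        Visit 27.
        At 27: go left to 26.
          26 is a leaf — visit 26.
        At 27: go right to 10.
          10 is a leaf — visit 10.
      At 28: go right to 25.
        Visit 25.
        At 25: no left child.
        At 25: go right to 30.
          30 is a leaf — visit 30.
    At 20: go right to 12.
      Visit 12.
      At 12: go left to 19.
        Visit 19.
        At 19: no left child.
        At 19: go right to 39.
          39 is a leaf — visit 39.
      At 12: go right to 29.
        29 is a leaf — visit 29.
  At 1: go right to 33.
    33 is a leaf — visit 33.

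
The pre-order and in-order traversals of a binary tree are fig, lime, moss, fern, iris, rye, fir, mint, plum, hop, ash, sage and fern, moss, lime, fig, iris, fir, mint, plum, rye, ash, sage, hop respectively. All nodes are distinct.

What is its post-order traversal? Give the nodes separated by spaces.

fern moss lime plum mint fir sage ash hop rye iris fig

The first element of pre-order is the root; it splits in-order into left and right subtrees.
Root fig: left subtree has 3 nodes {fern, moss, lime}, right has 8 {iris, fir, mint, plum, rye, ash, sage, hop}.
  Root lime: left subtree has 2 nodes {fern, moss}, right has 0 { }.
    Root moss: left subtree has 1 node {fern}, right has 0 { }.
  Root iris: left subtree has 0 nodes { }, right has 7 {fir, mint, plum, rye, ash, sage, hop}.
    Root rye: left subtree has 3 nodes {fir, mint, plum}, right has 3 {ash, sage, hop}.
      Root fir: left subtree has 0 nodes { }, right has 2 {mint, plum}.
        Root mint: left subtree has 0 nodes { }, right has 1 {plum}.
      Root hop: left subtree has 2 nodes {ash, sage}, right has 0 { }.
        Root ash: left subtree has 0 nodes { }, right has 1 {sage}.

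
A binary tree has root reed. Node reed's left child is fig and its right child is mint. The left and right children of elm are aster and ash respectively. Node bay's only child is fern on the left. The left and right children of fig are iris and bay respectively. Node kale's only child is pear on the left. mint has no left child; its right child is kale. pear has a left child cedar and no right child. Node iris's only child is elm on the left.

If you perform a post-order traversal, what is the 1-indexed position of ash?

2

Post-order visits the left subtree, then the right subtree, then the node.
At reed: go left to fig.
  At fig: go left to iris.
    At iris: go left to elm.
      At elm: go left to aster.
        aster is a leaf — visit aster.
      At elm: go right to ash.
        ash is a leaf — visit ash.
      Visit elm.
    At iris: no right child.
    Visit iris.
  At fig: go right to bay.
    At bay: go left to fern.
      fern is a leaf — visit fern.
    At bay: no right child.
    Visit bay.
  Visit fig.
At reed: go right to mint.
  At mint: no left child.
  At mint: go right to kale.
    At kale: go left to pear.
      At pear: go left to cedar.
        cedar is a leaf — visit cedar.
      At pear: no right child.
      Visit pear.
    At kale: no right child.
    Visit kale.
  Visit mint.
Visit reed.
Full post-order sequence: aster, ash, elm, iris, fern, bay, fig, cedar, pear, kale, mint, reed.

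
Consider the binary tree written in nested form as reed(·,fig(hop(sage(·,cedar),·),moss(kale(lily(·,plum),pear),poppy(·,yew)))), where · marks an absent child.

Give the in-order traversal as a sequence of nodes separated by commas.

In-order visits the left subtree, then the node, then the right subtree.
At reed: no left child.
Visit reed.
At reed: go right to fig.
  At fig: go left to hop.
    At hop: go left to sage.
      At sage: no left child.
      Visit sage.
      At sage: go right to cedar.
        cedar is a leaf — visit cedar.
    Visit hop.
    At hop: no right child.
  Visit fig.
  At fig: go right to moss.
    At moss: go left to kale.
      At kale: go left to lily.
        At lily: no left child.
        Visit lily.
        At lily: go right to plum.
          plum is a leaf — visit plum.
      Visit kale.
      At kale: go right to pear.
        pear is a leaf — visit pear.
    Visit moss.
    At moss: go right to poppy.
      At poppy: no left child.
      Visit poppy.
      At poppy: go right to yew.
        yew is a leaf — visit yew.

reed, sage, cedar, hop, fig, lily, plum, kale, pear, moss, poppy, yew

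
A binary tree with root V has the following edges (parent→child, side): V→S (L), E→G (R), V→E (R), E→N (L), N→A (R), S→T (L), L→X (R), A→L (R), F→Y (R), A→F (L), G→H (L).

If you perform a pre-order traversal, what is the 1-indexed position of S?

2

Pre-order visits the node, then its left subtree, then its right subtree.
Visit V.
At V: go left to S.
  Visit S.
  At S: go left to T.
    T is a leaf — visit T.
  At S: no right child.
At V: go right to E.
  Visit E.
  At E: go left to N.
    Visit N.
    At N: no left child.
    At N: go right to A.
      Visit A.
      At A: go left to F.
        Visit F.
        At F: no left child.
        At F: go right to Y.
          Y is a leaf — visit Y.
      At A: go right to L.
        Visit L.
        At L: no left child.
        At L: go right to X.
          X is a leaf — visit X.
  At E: go right to G.
    Visit G.
    At G: go left to H.
      H is a leaf — visit H.
    At G: no right child.
Full pre-order sequence: V, S, T, E, N, A, F, Y, L, X, G, H.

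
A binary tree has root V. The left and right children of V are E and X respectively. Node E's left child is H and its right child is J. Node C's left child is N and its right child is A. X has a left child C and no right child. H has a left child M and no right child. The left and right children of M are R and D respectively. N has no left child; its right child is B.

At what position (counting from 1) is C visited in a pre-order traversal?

Pre-order visits the node, then its left subtree, then its right subtree.
Visit V.
At V: go left to E.
  Visit E.
  At E: go left to H.
    Visit H.
    At H: go left to M.
      Visit M.
      At M: go left to R.
        R is a leaf — visit R.
      At M: go right to D.
        D is a leaf — visit D.
    At H: no right child.
  At E: go right to J.
    J is a leaf — visit J.
At V: go right to X.
  Visit X.
  At X: go left to C.
    Visit C.
    At C: go left to N.
      Visit N.
      At N: no left child.
      At N: go right to B.
        B is a leaf — visit B.
    At C: go right to A.
      A is a leaf — visit A.
  At X: no right child.
Full pre-order sequence: V, E, H, M, R, D, J, X, C, N, B, A.

9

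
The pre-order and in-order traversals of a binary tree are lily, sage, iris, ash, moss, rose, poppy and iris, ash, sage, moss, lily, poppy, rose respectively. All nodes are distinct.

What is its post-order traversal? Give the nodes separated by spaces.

ash iris moss sage poppy rose lily

The first element of pre-order is the root; it splits in-order into left and right subtrees.
Root lily: left subtree has 4 nodes {iris, ash, sage, moss}, right has 2 {poppy, rose}.
  Root sage: left subtree has 2 nodes {iris, ash}, right has 1 {moss}.
    Root iris: left subtree has 0 nodes { }, right has 1 {ash}.
  Root rose: left subtree has 1 node {poppy}, right has 0 { }.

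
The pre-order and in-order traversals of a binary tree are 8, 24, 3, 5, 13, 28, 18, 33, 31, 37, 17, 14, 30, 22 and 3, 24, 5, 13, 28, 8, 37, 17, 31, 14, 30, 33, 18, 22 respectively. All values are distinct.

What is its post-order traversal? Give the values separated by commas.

3, 28, 13, 5, 24, 17, 37, 30, 14, 31, 33, 22, 18, 8

The first element of pre-order is the root; it splits in-order into left and right subtrees.
Root 8: left subtree has 5 nodes {3, 24, 5, 13, 28}, right has 8 {37, 17, 31, 14, 30, 33, 18, 22}.
  Root 24: left subtree has 1 node {3}, right has 3 {5, 13, 28}.
    Root 5: left subtree has 0 nodes { }, right has 2 {13, 28}.
      Root 13: left subtree has 0 nodes { }, right has 1 {28}.
  Root 18: left subtree has 6 nodes {37, 17, 31, 14, 30, 33}, right has 1 {22}.
    Root 33: left subtree has 5 nodes {37, 17, 31, 14, 30}, right has 0 { }.
      Root 31: left subtree has 2 nodes {37, 17}, right has 2 {14, 30}.
        Root 37: left subtree has 0 nodes { }, right has 1 {17}.
        Root 14: left subtree has 0 nodes { }, right has 1 {30}.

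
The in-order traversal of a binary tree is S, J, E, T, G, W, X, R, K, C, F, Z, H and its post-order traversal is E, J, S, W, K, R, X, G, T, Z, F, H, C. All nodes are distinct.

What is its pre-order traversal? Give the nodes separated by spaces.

C T S J E G X W R K H F Z

The last element of post-order is the root; it splits in-order into left and right subtrees.
Root C: left subtree has 9 nodes {S, J, E, T, G, W, X, R, K}, right has 3 {F, Z, H}.
  Root T: left subtree has 3 nodes {S, J, E}, right has 5 {G, W, X, R, K}.
    Root S: left subtree has 0 nodes { }, right has 2 {J, E}.
      Root J: left subtree has 0 nodes { }, right has 1 {E}.
    Root G: left subtree has 0 nodes { }, right has 4 {W, X, R, K}.
      Root X: left subtree has 1 node {W}, right has 2 {R, K}.
        Root R: left subtree has 0 nodes { }, right has 1 {K}.
  Root H: left subtree has 2 nodes {F, Z}, right has 0 { }.
    Root F: left subtree has 0 nodes { }, right has 1 {Z}.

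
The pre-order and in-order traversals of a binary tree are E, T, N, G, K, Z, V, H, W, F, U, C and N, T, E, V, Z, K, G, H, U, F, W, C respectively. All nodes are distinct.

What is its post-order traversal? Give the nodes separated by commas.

The first element of pre-order is the root; it splits in-order into left and right subtrees.
Root E: left subtree has 2 nodes {N, T}, right has 9 {V, Z, K, G, H, U, F, W, C}.
  Root T: left subtree has 1 node {N}, right has 0 { }.
  Root G: left subtree has 3 nodes {V, Z, K}, right has 5 {H, U, F, W, C}.
    Root K: left subtree has 2 nodes {V, Z}, right has 0 { }.
      Root Z: left subtree has 1 node {V}, right has 0 { }.
    Root H: left subtree has 0 nodes { }, right has 4 {U, F, W, C}.
      Root W: left subtree has 2 nodes {U, F}, right has 1 {C}.
        Root F: left subtree has 1 node {U}, right has 0 { }.

N, T, V, Z, K, U, F, C, W, H, G, E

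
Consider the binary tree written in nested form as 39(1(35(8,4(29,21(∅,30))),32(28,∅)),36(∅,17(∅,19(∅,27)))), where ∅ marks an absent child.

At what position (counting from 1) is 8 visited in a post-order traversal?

1

Post-order visits the left subtree, then the right subtree, then the node.
At 39: go left to 1.
  At 1: go left to 35.
    At 35: go left to 8.
      8 is a leaf — visit 8.
    At 35: go right to 4.
      At 4: go left to 29.
        29 is a leaf — visit 29.
      At 4: go right to 21.
        At 21: no left child.
        At 21: go right to 30.
          30 is a leaf — visit 30.
        Visit 21.
      Visit 4.
    Visit 35.
  At 1: go right to 32.
    At 32: go left to 28.
      28 is a leaf — visit 28.
    At 32: no right child.
    Visit 32.
  Visit 1.
At 39: go right to 36.
  At 36: no left child.
  At 36: go right to 17.
    At 17: no left child.
    At 17: go right to 19.
      At 19: no left child.
      At 19: go right to 27.
        27 is a leaf — visit 27.
      Visit 19.
    Visit 17.
  Visit 36.
Visit 39.
Full post-order sequence: 8, 29, 30, 21, 4, 35, 28, 32, 1, 27, 19, 17, 36, 39.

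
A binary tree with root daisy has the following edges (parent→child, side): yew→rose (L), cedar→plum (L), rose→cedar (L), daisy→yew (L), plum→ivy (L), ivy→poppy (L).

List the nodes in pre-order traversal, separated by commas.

daisy, yew, rose, cedar, plum, ivy, poppy

Pre-order visits the node, then its left subtree, then its right subtree.
Visit daisy.
At daisy: go left to yew.
  Visit yew.
  At yew: go left to rose.
    Visit rose.
    At rose: go left to cedar.
      Visit cedar.
      At cedar: go left to plum.
        Visit plum.
        At plum: go left to ivy.
          Visit ivy.
          At ivy: go left to poppy.
            poppy is a leaf — visit poppy.
          At ivy: no right child.
        At plum: no right child.
      At cedar: no right child.
    At rose: no right child.
  At yew: no right child.
At daisy: no right child.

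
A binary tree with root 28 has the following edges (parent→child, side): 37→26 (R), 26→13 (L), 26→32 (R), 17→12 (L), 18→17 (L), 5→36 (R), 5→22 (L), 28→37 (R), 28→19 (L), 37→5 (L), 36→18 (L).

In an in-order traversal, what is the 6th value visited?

In-order visits the left subtree, then the node, then the right subtree.
At 28: go left to 19.
  19 is a leaf — visit 19.
Visit 28.
At 28: go right to 37.
  At 37: go left to 5.
    At 5: go left to 22.
      22 is a leaf — visit 22.
    Visit 5.
    At 5: go right to 36.
      At 36: go left to 18.
        At 18: go left to 17.
          At 17: go left to 12.
            12 is a leaf — visit 12.
          Visit 17.
          At 17: no right child.
        Visit 18.
        At 18: no right child.
      Visit 36.
      At 36: no right child.
  Visit 37.
  At 37: go right to 26.
    At 26: go left to 13.
      13 is a leaf — visit 13.
    Visit 26.
    At 26: go right to 32.
      32 is a leaf — visit 32.
Full in-order sequence: 19, 28, 22, 5, 12, 17, 18, 36, 37, 13, 26, 32.

17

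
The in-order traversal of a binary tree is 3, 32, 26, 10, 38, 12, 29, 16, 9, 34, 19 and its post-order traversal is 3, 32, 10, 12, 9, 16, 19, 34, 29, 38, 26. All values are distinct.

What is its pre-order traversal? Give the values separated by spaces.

26 32 3 38 10 29 12 34 16 9 19

The last element of post-order is the root; it splits in-order into left and right subtrees.
Root 26: left subtree has 2 nodes {3, 32}, right has 8 {10, 38, 12, 29, 16, 9, 34, 19}.
  Root 32: left subtree has 1 node {3}, right has 0 { }.
  Root 38: left subtree has 1 node {10}, right has 6 {12, 29, 16, 9, 34, 19}.
    Root 29: left subtree has 1 node {12}, right has 4 {16, 9, 34, 19}.
      Root 34: left subtree has 2 nodes {16, 9}, right has 1 {19}.
        Root 16: left subtree has 0 nodes { }, right has 1 {9}.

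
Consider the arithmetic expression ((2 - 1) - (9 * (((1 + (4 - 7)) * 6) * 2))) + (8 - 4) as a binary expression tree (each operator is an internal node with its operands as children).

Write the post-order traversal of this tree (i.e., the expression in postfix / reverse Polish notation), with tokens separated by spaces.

2 1 - 9 1 4 7 - + 6 * 2 * * - 8 4 - +

Post-order on an expression tree gives postfix notation: for each operator, emit left operand, right operand, then the operator.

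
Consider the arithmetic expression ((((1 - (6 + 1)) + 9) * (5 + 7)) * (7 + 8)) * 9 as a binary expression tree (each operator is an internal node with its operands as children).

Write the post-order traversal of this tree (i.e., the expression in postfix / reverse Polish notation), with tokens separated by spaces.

1 6 1 + - 9 + 5 7 + * 7 8 + * 9 *

Post-order on an expression tree gives postfix notation: for each operator, emit left operand, right operand, then the operator.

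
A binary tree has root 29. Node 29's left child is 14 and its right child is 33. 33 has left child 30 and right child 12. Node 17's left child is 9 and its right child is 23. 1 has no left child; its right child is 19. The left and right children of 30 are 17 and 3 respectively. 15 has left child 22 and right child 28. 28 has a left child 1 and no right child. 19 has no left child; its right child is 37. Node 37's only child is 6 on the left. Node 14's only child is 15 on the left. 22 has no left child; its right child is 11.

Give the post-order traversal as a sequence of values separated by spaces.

11 22 6 37 19 1 28 15 14 9 23 17 3 30 12 33 29

Post-order visits the left subtree, then the right subtree, then the node.
At 29: go left to 14.
  At 14: go left to 15.
    At 15: go left to 22.
      At 22: no left child.
      At 22: go right to 11.
        11 is a leaf — visit 11.
      Visit 22.
    At 15: go right to 28.
      At 28: go left to 1.
        At 1: no left child.
        At 1: go right to 19.
          At 19: no left child.
          At 19: go right to 37.
            At 37: go left to 6.
              6 is a leaf — visit 6.
            At 37: no right child.
            Visit 37.
          Visit 19.
        Visit 1.
      At 28: no right child.
      Visit 28.
    Visit 15.
  At 14: no right child.
  Visit 14.
At 29: go right to 33.
  At 33: go left to 30.
    At 30: go left to 17.
      At 17: go left to 9.
        9 is a leaf — visit 9.
      At 17: go right to 23.
        23 is a leaf — visit 23.
      Visit 17.
    At 30: go right to 3.
      3 is a leaf — visit 3.
    Visit 30.
  At 33: go right to 12.
    12 is a leaf — visit 12.
  Visit 33.
Visit 29.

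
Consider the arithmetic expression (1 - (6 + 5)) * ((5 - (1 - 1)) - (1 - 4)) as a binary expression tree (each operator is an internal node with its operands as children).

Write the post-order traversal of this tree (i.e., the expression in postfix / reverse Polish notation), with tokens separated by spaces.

1 6 5 + - 5 1 1 - - 1 4 - - *

Post-order on an expression tree gives postfix notation: for each operator, emit left operand, right operand, then the operator.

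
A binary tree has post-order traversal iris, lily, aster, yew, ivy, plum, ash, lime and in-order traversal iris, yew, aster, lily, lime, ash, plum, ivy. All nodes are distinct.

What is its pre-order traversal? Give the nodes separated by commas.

The last element of post-order is the root; it splits in-order into left and right subtrees.
Root lime: left subtree has 4 nodes {iris, yew, aster, lily}, right has 3 {ash, plum, ivy}.
  Root yew: left subtree has 1 node {iris}, right has 2 {aster, lily}.
    Root aster: left subtree has 0 nodes { }, right has 1 {lily}.
  Root ash: left subtree has 0 nodes { }, right has 2 {plum, ivy}.
    Root plum: left subtree has 0 nodes { }, right has 1 {ivy}.

lime, yew, iris, aster, lily, ash, plum, ivy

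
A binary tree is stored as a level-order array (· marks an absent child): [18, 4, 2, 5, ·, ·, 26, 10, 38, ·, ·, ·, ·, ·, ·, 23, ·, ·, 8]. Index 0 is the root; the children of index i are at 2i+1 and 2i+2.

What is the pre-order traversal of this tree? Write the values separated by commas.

18, 4, 5, 10, 23, 38, 8, 2, 26

Pre-order visits the node, then its left subtree, then its right subtree.
Visit 18.
At 18: go left to 4.
  Visit 4.
  At 4: go left to 5.
    Visit 5.
    At 5: go left to 10.
      Visit 10.
      At 10: go left to 23.
        23 is a leaf — visit 23.
      At 10: no right child.
    At 5: go right to 38.
      Visit 38.
      At 38: no left child.
      At 38: go right to 8.
        8 is a leaf — visit 8.
  At 4: no right child.
At 18: go right to 2.
  Visit 2.
  At 2: no left child.
  At 2: go right to 26.
    26 is a leaf — visit 26.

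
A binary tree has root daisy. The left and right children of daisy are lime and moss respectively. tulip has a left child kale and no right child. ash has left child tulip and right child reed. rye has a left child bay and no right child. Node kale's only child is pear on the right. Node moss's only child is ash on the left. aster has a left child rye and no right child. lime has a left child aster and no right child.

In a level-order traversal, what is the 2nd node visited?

lime

Level-order visits nodes level by level from the root, left to right within each level.
Level 0: daisy
Level 1: lime, moss
Level 2: aster, ash
Level 3: rye, tulip, reed
Level 4: bay, kale
Level 5: pear
Full level-order sequence: daisy, lime, moss, aster, ash, rye, tulip, reed, bay, kale, pear.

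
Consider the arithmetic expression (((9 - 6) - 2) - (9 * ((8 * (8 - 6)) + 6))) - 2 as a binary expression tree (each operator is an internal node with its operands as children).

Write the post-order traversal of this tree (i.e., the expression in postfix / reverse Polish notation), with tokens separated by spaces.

9 6 - 2 - 9 8 8 6 - * 6 + * - 2 -

Post-order on an expression tree gives postfix notation: for each operator, emit left operand, right operand, then the operator.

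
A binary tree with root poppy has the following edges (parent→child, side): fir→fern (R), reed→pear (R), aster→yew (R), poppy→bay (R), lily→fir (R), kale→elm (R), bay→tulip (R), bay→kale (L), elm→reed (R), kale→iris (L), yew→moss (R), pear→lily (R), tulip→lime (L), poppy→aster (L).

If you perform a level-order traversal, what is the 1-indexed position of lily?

13

Level-order visits nodes level by level from the root, left to right within each level.
Level 0: poppy
Level 1: aster, bay
Level 2: yew, kale, tulip
Level 3: moss, iris, elm, lime
Level 4: reed
Level 5: pear
Level 6: lily
Level 7: fir
Level 8: fern
Full level-order sequence: poppy, aster, bay, yew, kale, tulip, moss, iris, elm, lime, reed, pear, lily, fir, fern.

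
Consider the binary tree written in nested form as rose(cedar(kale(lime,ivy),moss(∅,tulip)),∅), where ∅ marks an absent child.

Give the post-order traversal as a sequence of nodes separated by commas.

lime, ivy, kale, tulip, moss, cedar, rose

Post-order visits the left subtree, then the right subtree, then the node.
At rose: go left to cedar.
  At cedar: go left to kale.
    At kale: go left to lime.
      lime is a leaf — visit lime.
    At kale: go right to ivy.
      ivy is a leaf — visit ivy.
    Visit kale.
  At cedar: go right to moss.
    At moss: no left child.
    At moss: go right to tulip.
      tulip is a leaf — visit tulip.
    Visit moss.
  Visit cedar.
At rose: no right child.
Visit rose.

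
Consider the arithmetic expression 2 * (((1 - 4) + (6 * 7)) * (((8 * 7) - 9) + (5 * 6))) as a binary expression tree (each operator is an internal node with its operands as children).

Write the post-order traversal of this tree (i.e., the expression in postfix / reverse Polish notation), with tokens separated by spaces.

2 1 4 - 6 7 * + 8 7 * 9 - 5 6 * + * *

Post-order on an expression tree gives postfix notation: for each operator, emit left operand, right operand, then the operator.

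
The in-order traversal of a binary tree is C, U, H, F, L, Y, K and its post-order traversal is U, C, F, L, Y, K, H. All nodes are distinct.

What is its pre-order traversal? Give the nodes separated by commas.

H, C, U, K, Y, L, F

The last element of post-order is the root; it splits in-order into left and right subtrees.
Root H: left subtree has 2 nodes {C, U}, right has 4 {F, L, Y, K}.
  Root C: left subtree has 0 nodes { }, right has 1 {U}.
  Root K: left subtree has 3 nodes {F, L, Y}, right has 0 { }.
    Root Y: left subtree has 2 nodes {F, L}, right has 0 { }.
      Root L: left subtree has 1 node {F}, right has 0 { }.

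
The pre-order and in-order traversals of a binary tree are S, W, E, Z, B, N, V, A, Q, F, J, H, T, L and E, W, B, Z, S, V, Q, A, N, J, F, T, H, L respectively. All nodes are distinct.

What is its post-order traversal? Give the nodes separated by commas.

The first element of pre-order is the root; it splits in-order into left and right subtrees.
Root S: left subtree has 4 nodes {E, W, B, Z}, right has 9 {V, Q, A, N, J, F, T, H, L}.
  Root W: left subtree has 1 node {E}, right has 2 {B, Z}.
    Root Z: left subtree has 1 node {B}, right has 0 { }.
  Root N: left subtree has 3 nodes {V, Q, A}, right has 5 {J, F, T, H, L}.
    Root V: left subtree has 0 nodes { }, right has 2 {Q, A}.
      Root A: left subtree has 1 node {Q}, right has 0 { }.
    Root F: left subtree has 1 node {J}, right has 3 {T, H, L}.
      Root H: left subtree has 1 node {T}, right has 1 {L}.

E, B, Z, W, Q, A, V, J, T, L, H, F, N, S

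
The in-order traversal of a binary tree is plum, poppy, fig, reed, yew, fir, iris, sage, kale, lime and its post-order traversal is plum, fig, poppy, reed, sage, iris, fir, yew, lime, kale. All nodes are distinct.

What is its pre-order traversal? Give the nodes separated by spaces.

The last element of post-order is the root; it splits in-order into left and right subtrees.
Root kale: left subtree has 8 nodes {plum, poppy, fig, reed, yew, fir, iris, sage}, right has 1 {lime}.
  Root yew: left subtree has 4 nodes {plum, poppy, fig, reed}, right has 3 {fir, iris, sage}.
    Root reed: left subtree has 3 nodes {plum, poppy, fig}, right has 0 { }.
      Root poppy: left subtree has 1 node {plum}, right has 1 {fig}.
    Root fir: left subtree has 0 nodes { }, right has 2 {iris, sage}.
      Root iris: left subtree has 0 nodes { }, right has 1 {sage}.

kale yew reed poppy plum fig fir iris sage lime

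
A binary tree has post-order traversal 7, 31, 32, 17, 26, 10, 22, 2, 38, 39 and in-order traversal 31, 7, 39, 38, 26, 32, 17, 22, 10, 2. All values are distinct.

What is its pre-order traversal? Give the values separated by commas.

39, 31, 7, 38, 2, 22, 26, 17, 32, 10

The last element of post-order is the root; it splits in-order into left and right subtrees.
Root 39: left subtree has 2 nodes {31, 7}, right has 7 {38, 26, 32, 17, 22, 10, 2}.
  Root 31: left subtree has 0 nodes { }, right has 1 {7}.
  Root 38: left subtree has 0 nodes { }, right has 6 {26, 32, 17, 22, 10, 2}.
    Root 2: left subtree has 5 nodes {26, 32, 17, 22, 10}, right has 0 { }.
      Root 22: left subtree has 3 nodes {26, 32, 17}, right has 1 {10}.
        Root 26: left subtree has 0 nodes { }, right has 2 {32, 17}.
          Root 17: left subtree has 1 node {32}, right has 0 { }.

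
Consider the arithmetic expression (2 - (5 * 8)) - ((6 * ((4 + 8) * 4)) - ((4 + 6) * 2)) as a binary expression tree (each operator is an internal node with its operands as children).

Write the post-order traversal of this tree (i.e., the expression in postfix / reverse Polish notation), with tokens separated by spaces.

Post-order on an expression tree gives postfix notation: for each operator, emit left operand, right operand, then the operator.

2 5 8 * - 6 4 8 + 4 * * 4 6 + 2 * - -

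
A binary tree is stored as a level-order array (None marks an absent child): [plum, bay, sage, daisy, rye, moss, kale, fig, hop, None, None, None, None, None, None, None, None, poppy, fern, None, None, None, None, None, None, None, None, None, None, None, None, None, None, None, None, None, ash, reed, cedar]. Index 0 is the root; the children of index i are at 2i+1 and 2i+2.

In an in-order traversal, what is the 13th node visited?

sage

In-order visits the left subtree, then the node, then the right subtree.
At plum: go left to bay.
  At bay: go left to daisy.
    At daisy: go left to fig.
      fig is a leaf — visit fig.
    Visit daisy.
    At daisy: go right to hop.
      At hop: go left to poppy.
        At poppy: no left child.
        Visit poppy.
        At poppy: go right to ash.
          ash is a leaf — visit ash.
      Visit hop.
      At hop: go right to fern.
        At fern: go left to reed.
          reed is a leaf — visit reed.
        Visit fern.
        At fern: go right to cedar.
          cedar is a leaf — visit cedar.
  Visit bay.
  At bay: go right to rye.
    rye is a leaf — visit rye.
Visit plum.
At plum: go right to sage.
  At sage: go left to moss.
    moss is a leaf — visit moss.
  Visit sage.
  At sage: go right to kale.
    kale is a leaf — visit kale.
Full in-order sequence: fig, daisy, poppy, ash, hop, reed, fern, cedar, bay, rye, plum, moss, sage, kale.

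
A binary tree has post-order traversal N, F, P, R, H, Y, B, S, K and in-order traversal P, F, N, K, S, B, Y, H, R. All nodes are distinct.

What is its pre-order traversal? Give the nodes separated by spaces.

K P F N S B Y H R

The last element of post-order is the root; it splits in-order into left and right subtrees.
Root K: left subtree has 3 nodes {P, F, N}, right has 5 {S, B, Y, H, R}.
  Root P: left subtree has 0 nodes { }, right has 2 {F, N}.
    Root F: left subtree has 0 nodes { }, right has 1 {N}.
  Root S: left subtree has 0 nodes { }, right has 4 {B, Y, H, R}.
    Root B: left subtree has 0 nodes { }, right has 3 {Y, H, R}.
      Root Y: left subtree has 0 nodes { }, right has 2 {H, R}.
        Root H: left subtree has 0 nodes { }, right has 1 {R}.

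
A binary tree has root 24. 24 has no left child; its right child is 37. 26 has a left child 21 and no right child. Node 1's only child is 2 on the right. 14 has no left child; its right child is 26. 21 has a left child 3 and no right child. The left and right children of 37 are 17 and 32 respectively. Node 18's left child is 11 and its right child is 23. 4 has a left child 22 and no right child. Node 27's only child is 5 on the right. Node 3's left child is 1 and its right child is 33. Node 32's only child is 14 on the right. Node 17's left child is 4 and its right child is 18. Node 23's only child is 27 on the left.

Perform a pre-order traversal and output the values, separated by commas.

24, 37, 17, 4, 22, 18, 11, 23, 27, 5, 32, 14, 26, 21, 3, 1, 2, 33

Pre-order visits the node, then its left subtree, then its right subtree.
Visit 24.
At 24: no left child.
At 24: go right to 37.
  Visit 37.
  At 37: go left to 17.
    Visit 17.
    At 17: go left to 4.
      Visit 4.
      At 4: go left to 22.
        22 is a leaf — visit 22.
      At 4: no right child.
    At 17: go right to 18.
      Visit 18.
      At 18: go left to 11.
        11 is a leaf — visit 11.
      At 18: go right to 23.
        Visit 23.
        At 23: go left to 27.
          Visit 27.
          At 27: no left child.
          At 27: go right to 5.
            5 is a leaf — visit 5.
        At 23: no right child.
  At 37: go right to 32.
    Visit 32.
    At 32: no left child.
    At 32: go right to 14.
      Visit 14.
      At 14: no left child.
      At 14: go right to 26.
        Visit 26.
        At 26: go left to 21.
          Visit 21.
          At 21: go left to 3.
            Visit 3.
            At 3: go left to 1.
              Visit 1.
              At 1: no left child.
              At 1: go right to 2.
                2 is a leaf — visit 2.
            At 3: go right to 33.
              33 is a leaf — visit 33.
          At 21: no right child.
        At 26: no right child.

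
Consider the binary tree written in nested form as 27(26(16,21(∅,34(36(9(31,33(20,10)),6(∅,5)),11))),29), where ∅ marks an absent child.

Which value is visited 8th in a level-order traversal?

11

Level-order visits nodes level by level from the root, left to right within each level.
Level 0: 27
Level 1: 26, 29
Level 2: 16, 21
Level 3: 34
Level 4: 36, 11
Level 5: 9, 6
Level 6: 31, 33, 5
Level 7: 20, 10
Full level-order sequence: 27, 26, 29, 16, 21, 34, 36, 11, 9, 6, 31, 33, 5, 20, 10.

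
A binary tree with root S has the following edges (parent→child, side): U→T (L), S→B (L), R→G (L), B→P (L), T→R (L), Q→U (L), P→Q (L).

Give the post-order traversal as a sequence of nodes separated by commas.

G, R, T, U, Q, P, B, S

Post-order visits the left subtree, then the right subtree, then the node.
At S: go left to B.
  At B: go left to P.
    At P: go left to Q.
      At Q: go left to U.
        At U: go left to T.
          At T: go left to R.
            At R: go left to G.
              G is a leaf — visit G.
            At R: no right child.
            Visit R.
          At T: no right child.
          Visit T.
        At U: no right child.
        Visit U.
      At Q: no right child.
      Visit Q.
    At P: no right child.
    Visit P.
  At B: no right child.
  Visit B.
At S: no right child.
Visit S.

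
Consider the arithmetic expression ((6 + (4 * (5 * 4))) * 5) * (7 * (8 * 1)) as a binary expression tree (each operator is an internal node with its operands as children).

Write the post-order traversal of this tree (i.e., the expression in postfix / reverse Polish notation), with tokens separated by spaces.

6 4 5 4 * * + 5 * 7 8 1 * * *

Post-order on an expression tree gives postfix notation: for each operator, emit left operand, right operand, then the operator.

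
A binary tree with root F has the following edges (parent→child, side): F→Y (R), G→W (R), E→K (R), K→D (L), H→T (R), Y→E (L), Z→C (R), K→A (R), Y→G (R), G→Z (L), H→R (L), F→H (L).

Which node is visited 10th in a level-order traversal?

W

Level-order visits nodes level by level from the root, left to right within each level.
Level 0: F
Level 1: H, Y
Level 2: R, T, E, G
Level 3: K, Z, W
Level 4: D, A, C
Full level-order sequence: F, H, Y, R, T, E, G, K, Z, W, D, A, C.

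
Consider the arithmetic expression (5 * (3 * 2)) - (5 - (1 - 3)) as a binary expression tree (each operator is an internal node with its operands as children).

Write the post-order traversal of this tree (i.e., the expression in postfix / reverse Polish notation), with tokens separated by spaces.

Post-order on an expression tree gives postfix notation: for each operator, emit left operand, right operand, then the operator.

5 3 2 * * 5 1 3 - - -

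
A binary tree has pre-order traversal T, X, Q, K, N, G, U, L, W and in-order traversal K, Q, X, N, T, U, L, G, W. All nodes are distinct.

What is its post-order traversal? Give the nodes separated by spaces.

K Q N X L U W G T

The first element of pre-order is the root; it splits in-order into left and right subtrees.
Root T: left subtree has 4 nodes {K, Q, X, N}, right has 4 {U, L, G, W}.
  Root X: left subtree has 2 nodes {K, Q}, right has 1 {N}.
    Root Q: left subtree has 1 node {K}, right has 0 { }.
  Root G: left subtree has 2 nodes {U, L}, right has 1 {W}.
    Root U: left subtree has 0 nodes { }, right has 1 {L}.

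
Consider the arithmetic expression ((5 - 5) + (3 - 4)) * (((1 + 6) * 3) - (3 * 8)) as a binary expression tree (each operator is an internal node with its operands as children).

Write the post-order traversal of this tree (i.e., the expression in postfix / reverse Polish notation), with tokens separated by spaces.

Post-order on an expression tree gives postfix notation: for each operator, emit left operand, right operand, then the operator.

5 5 - 3 4 - + 1 6 + 3 * 3 8 * - *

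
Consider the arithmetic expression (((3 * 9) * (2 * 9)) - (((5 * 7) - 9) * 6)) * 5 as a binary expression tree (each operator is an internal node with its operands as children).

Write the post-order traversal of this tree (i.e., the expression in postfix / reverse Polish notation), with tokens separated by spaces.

3 9 * 2 9 * * 5 7 * 9 - 6 * - 5 *

Post-order on an expression tree gives postfix notation: for each operator, emit left operand, right operand, then the operator.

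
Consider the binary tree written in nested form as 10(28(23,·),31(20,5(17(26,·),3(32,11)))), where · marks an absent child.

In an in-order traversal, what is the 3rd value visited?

10

In-order visits the left subtree, then the node, then the right subtree.
At 10: go left to 28.
  At 28: go left to 23.
    23 is a leaf — visit 23.
  Visit 28.
  At 28: no right child.
Visit 10.
At 10: go right to 31.
  At 31: go left to 20.
    20 is a leaf — visit 20.
  Visit 31.
  At 31: go right to 5.
    At 5: go left to 17.
      At 17: go left to 26.
        26 is a leaf — visit 26.
      Visit 17.
      At 17: no right child.
    Visit 5.
    At 5: go right to 3.
      At 3: go left to 32.
        32 is a leaf — visit 32.
      Visit 3.
      At 3: go right to 11.
        11 is a leaf — visit 11.
Full in-order sequence: 23, 28, 10, 20, 31, 26, 17, 5, 32, 3, 11.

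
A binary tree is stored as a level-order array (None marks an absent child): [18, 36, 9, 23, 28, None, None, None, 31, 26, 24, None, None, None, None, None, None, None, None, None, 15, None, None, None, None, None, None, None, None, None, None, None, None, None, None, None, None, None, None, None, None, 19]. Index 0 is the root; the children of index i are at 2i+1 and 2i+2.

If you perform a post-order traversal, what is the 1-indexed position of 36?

8

Post-order visits the left subtree, then the right subtree, then the node.
At 18: go left to 36.
  At 36: go left to 23.
    At 23: no left child.
    At 23: go right to 31.
      31 is a leaf — visit 31.
    Visit 23.
  At 36: go right to 28.
    At 28: go left to 26.
      At 26: no left child.
      At 26: go right to 15.
        At 15: go left to 19.
          19 is a leaf — visit 19.
        At 15: no right child.
        Visit 15.
      Visit 26.
    At 28: go right to 24.
      24 is a leaf — visit 24.
    Visit 28.
  Visit 36.
At 18: go right to 9.
  9 is a leaf — visit 9.
Visit 18.
Full post-order sequence: 31, 23, 19, 15, 26, 24, 28, 36, 9, 18.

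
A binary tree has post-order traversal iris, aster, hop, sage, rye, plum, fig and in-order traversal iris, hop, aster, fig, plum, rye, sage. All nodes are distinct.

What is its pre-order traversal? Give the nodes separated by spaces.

The last element of post-order is the root; it splits in-order into left and right subtrees.
Root fig: left subtree has 3 nodes {iris, hop, aster}, right has 3 {plum, rye, sage}.
  Root hop: left subtree has 1 node {iris}, right has 1 {aster}.
  Root plum: left subtree has 0 nodes { }, right has 2 {rye, sage}.
    Root rye: left subtree has 0 nodes { }, right has 1 {sage}.

fig hop iris aster plum rye sage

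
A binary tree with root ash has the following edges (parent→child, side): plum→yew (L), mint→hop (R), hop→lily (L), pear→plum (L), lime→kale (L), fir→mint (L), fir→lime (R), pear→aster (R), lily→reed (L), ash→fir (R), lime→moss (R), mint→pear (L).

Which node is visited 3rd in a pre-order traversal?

Pre-order visits the node, then its left subtree, then its right subtree.
Visit ash.
At ash: no left child.
At ash: go right to fir.
  Visit fir.
  At fir: go left to mint.
    Visit mint.
    At mint: go left to pear.
      Visit pear.
      At pear: go left to plum.
        Visit plum.
        At plum: go left to yew.
          yew is a leaf — visit yew.
        At plum: no right child.
      At pear: go right to aster.
        aster is a leaf — visit aster.
    At mint: go right to hop.
      Visit hop.
      At hop: go left to lily.
        Visit lily.
        At lily: go left to reed.
          reed is a leaf — visit reed.
        At lily: no right child.
      At hop: no right child.
  At fir: go right to lime.
    Visit lime.
    At lime: go left to kale.
      kale is a leaf — visit kale.
    At lime: go right to moss.
      moss is a leaf — visit moss.
Full pre-order sequence: ash, fir, mint, pear, plum, yew, aster, hop, lily, reed, lime, kale, moss.

mint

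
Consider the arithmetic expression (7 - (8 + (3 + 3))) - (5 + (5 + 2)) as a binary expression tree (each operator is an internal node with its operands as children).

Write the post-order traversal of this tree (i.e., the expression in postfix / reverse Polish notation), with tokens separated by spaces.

Post-order on an expression tree gives postfix notation: for each operator, emit left operand, right operand, then the operator.

7 8 3 3 + + - 5 5 2 + + -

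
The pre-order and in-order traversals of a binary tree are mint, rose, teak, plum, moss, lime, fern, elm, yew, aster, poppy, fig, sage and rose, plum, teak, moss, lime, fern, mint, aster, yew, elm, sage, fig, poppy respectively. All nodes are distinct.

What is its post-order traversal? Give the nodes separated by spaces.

The first element of pre-order is the root; it splits in-order into left and right subtrees.
Root mint: left subtree has 6 nodes {rose, plum, teak, moss, lime, fern}, right has 6 {aster, yew, elm, sage, fig, poppy}.
  Root rose: left subtree has 0 nodes { }, right has 5 {plum, teak, moss, lime, fern}.
    Root teak: left subtree has 1 node {plum}, right has 3 {moss, lime, fern}.
      Root moss: left subtree has 0 nodes { }, right has 2 {lime, fern}.
        Root lime: left subtree has 0 nodes { }, right has 1 {fern}.
  Root elm: left subtree has 2 nodes {aster, yew}, right has 3 {sage, fig, poppy}.
    Root yew: left subtree has 1 node {aster}, right has 0 { }.
    Root poppy: left subtree has 2 nodes {sage, fig}, right has 0 { }.
      Root fig: left subtree has 1 node {sage}, right has 0 { }.

plum fern lime moss teak rose aster yew sage fig poppy elm mint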